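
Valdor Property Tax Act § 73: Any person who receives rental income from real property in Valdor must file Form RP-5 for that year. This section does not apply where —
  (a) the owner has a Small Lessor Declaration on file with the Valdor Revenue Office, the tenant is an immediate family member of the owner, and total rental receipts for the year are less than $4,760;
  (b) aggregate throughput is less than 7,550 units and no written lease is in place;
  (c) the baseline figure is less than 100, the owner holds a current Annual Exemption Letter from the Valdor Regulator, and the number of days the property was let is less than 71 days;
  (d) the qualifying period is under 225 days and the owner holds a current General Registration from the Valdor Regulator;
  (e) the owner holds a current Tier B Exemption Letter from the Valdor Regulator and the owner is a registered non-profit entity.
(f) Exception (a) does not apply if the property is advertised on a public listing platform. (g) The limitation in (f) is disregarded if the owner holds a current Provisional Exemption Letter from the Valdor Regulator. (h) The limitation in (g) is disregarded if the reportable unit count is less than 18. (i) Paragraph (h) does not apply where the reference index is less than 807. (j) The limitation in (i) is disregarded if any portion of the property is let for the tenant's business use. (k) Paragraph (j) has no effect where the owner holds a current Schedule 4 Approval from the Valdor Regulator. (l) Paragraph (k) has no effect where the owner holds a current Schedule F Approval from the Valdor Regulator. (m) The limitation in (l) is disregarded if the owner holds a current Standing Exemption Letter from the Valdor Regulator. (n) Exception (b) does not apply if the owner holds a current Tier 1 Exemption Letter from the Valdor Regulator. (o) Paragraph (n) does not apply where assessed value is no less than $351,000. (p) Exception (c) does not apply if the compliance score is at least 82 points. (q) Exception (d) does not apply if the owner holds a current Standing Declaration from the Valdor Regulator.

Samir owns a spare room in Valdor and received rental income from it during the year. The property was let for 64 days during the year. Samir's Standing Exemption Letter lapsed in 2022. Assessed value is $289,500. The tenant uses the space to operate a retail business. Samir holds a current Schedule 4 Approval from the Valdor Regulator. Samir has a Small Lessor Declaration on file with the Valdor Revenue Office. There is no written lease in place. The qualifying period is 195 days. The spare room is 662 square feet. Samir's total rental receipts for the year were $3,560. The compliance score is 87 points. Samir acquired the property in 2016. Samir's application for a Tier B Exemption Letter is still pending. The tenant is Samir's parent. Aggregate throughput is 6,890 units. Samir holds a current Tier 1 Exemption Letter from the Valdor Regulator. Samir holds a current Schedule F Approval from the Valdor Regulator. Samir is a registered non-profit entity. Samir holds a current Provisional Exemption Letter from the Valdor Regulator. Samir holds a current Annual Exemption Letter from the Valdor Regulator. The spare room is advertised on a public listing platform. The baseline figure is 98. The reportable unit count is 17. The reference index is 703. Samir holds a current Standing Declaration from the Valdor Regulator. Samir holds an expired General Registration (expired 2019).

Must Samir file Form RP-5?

Exception (a): a Small Lessor Declaration is on file; the tenant is an immediate family member; total rental receipts for the year are $3,560, less than the $4,760 limit — every condition holds. Turning to paragraphs (f)–(m): (f) operates against (a): the property is publicly advertised. (g) operates (a current Provisional Exemption Letter is held), but is itself disapplied by (h): (h) is triggered — the reportable unit count is 17, less than the 18 limit. (i) would limit (h) — the reference index is 703, less than the 807 limit — but (j) sets (i) aside: (j) is engaged — the space is let for business use. (k) is engaged (a current Schedule 4 Approval is held), but is displaced by (l): (l) operates — a current Schedule F Approval is held. (m), which would lift (l), does not operate here — the Standing Exemption Letter is not current. So (a) is unavailable.
Exception (b): aggregate throughput is 6,890 units, less than the 7,550 units limit; there is no written lease — every condition holds. But applying paragraphs (n)–(o): (n) operates against (b): a current Tier 1 Exemption Letter is held. (o) does not operate here (assessed value is $289,500, short of $351,000), so (n) stands. Exception (b) does not apply.
Exception (c): the baseline figure is 98, less than the 100 limit; a current Annual Exemption Letter is held; the number of days the property was let is 64 days, less than the 71 days limit — every condition holds. However, paragraph (p) must be considered: (p) operates against (c): the compliance score is 87 points, meeting the 82 points threshold. (c) is therefore removed.
Exception (d) requires that the owner holds a current General Registration from the Valdor Regulator; but no current General Registration is held, so (d) is unavailable.
Exception (e) fails — no current Tier B Exemption Letter is held.
No exception applies. The general rule governs.

Yes — Samir must file Form RP-5.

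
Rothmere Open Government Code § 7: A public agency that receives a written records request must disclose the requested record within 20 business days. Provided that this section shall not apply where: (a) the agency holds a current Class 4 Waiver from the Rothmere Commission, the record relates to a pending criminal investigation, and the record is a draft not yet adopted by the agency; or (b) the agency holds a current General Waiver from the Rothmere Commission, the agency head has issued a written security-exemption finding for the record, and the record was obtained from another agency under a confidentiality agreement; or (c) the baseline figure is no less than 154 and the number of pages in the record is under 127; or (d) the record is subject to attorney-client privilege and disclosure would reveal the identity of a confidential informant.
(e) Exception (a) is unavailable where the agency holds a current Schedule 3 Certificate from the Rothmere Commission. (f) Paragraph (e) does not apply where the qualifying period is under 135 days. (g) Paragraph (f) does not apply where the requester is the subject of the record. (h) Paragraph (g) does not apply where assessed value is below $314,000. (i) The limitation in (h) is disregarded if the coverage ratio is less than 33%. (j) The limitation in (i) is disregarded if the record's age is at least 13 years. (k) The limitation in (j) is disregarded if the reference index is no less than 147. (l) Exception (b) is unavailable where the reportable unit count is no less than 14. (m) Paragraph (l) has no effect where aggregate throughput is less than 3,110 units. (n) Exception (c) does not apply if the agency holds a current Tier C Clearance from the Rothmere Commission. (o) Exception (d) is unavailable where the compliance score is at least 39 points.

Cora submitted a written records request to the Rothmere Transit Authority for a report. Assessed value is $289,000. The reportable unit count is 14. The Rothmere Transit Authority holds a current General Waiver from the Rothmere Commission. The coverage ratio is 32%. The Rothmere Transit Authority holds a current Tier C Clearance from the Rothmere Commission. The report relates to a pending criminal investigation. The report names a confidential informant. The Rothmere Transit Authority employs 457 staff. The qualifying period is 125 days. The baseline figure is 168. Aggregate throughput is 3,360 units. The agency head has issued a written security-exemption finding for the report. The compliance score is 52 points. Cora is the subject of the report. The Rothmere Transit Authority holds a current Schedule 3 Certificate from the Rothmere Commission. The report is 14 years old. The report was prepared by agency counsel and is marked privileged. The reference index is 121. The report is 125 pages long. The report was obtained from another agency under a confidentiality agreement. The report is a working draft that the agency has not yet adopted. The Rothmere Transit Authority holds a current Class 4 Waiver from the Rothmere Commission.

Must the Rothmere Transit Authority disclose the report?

No — exception (a) applies; the Rothmere Transit Authority is not required to disclose the report.

Exception (a) is satisfied on its face — a current Class 4 Waiver is held; the report relates to a pending investigation; the report is an unadopted draft. Under paragraphs (e)–(k): (e) would limit (a) — a current Schedule 3 Certificate is held — but (f) sets (e) aside: (f) operates against (e): the qualifying period is 125 days, under the 135 days limit. (g) would limit (f) — Cora is the subject of the report — but (h) sets (g) aside: (h) operates — assessed value is $289,000, below the $314,000 limit. (i) operates (the coverage ratio is 32%, less than the 33% limit), but is displaced by (j): (j) operates against (i): the record's age is 14 years, meeting the 13 years threshold. (k), which would lift (j), is inapplicable — the reference index is 121, short of 147. (a) remains available.
Exception (b): a current General Waiver is held; a written security-exemption finding has been issued; the report was obtained under a confidentiality agreement — every condition holds. However, paragraphs (l)–(m) must be considered: (l) operates against (b): the reportable unit count is 14, meeting the 14 threshold. (m), which would lift (l), is inapplicable — aggregate throughput is 3,360 units, not less than 3,110 units. (b) is therefore removed.
All of (c)'s requirements are met (the baseline figure is 168, meeting the 154 threshold; the number of pages in the record is 125, under the 127 limit). But: (n) applies — a current Tier C Clearance is held. So (c) is unavailable.
Exception (d)'s conditions are all satisfied: the report is privileged; the report names a confidential informant. But applying paragraph (o): (o) operates against (d): the compliance score is 52 points, meeting the 39 points threshold. So (d) is unavailable.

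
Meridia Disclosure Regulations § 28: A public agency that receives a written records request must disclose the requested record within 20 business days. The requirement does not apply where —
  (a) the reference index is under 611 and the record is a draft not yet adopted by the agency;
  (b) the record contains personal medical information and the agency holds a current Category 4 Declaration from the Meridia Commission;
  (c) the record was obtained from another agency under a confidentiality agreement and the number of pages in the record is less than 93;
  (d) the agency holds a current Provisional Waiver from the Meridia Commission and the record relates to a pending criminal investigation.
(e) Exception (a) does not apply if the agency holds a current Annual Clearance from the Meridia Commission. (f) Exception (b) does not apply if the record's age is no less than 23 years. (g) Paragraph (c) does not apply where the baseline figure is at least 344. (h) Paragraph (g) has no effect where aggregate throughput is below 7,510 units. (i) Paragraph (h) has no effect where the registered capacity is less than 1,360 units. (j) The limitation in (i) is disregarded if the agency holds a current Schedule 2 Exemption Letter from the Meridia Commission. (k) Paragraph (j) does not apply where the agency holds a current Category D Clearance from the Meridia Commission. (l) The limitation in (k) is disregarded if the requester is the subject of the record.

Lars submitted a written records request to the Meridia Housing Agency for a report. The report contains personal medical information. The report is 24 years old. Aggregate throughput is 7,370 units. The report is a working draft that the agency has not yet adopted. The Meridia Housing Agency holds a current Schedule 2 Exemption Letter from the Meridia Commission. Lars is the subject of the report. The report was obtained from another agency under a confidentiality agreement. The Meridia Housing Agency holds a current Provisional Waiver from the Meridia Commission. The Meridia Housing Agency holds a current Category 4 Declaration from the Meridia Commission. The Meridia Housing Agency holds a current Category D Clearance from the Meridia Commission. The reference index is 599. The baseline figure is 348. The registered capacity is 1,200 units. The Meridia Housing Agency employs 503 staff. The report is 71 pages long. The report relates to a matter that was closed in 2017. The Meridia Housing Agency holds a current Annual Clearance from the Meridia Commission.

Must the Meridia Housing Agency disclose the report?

Exception (a): the reference index is 599, under the 611 limit; the report is an unadopted draft — every condition holds. But applying paragraph (e): (e) operates against (a): a current Annual Clearance is held. Exception (a) does not apply.
Exception (b)'s conditions are all satisfied: the report contains personal medical information; a current Category 4 Declaration is held. But applying paragraph (f): (f) is engaged — the record's age is 24 years, meeting the 23 years threshold. Exception (b) does not apply.
Exception (c) is satisfied on its face — the report was obtained under a confidentiality agreement; the number of pages in the record is 71, less than the 93 limit. Under paragraphs (g)–(l): (g) applies (the baseline figure is 348, meeting the 344 threshold), but is set aside by (h): (h) applies — aggregate throughput is 7,370 units, below the 7,510 units limit. (i) is engaged (the registered capacity is 1,200 units, less than the 1,360 units limit), but is overridden by (j): (j) operates against (i): a current Schedule 2 Exemption Letter is held. (k) is triggered (a current Category D Clearance is held), but yields to (l): (l) operates against (k): Lars is the subject of the report. Exception (c) stands.
Exception (d) requires that the record relates to a pending criminal investigation; but the report relates to a closed matter, so (d) is unavailable.

No — exception (c) applies; the Meridia Housing Agency is not required to disclose the report.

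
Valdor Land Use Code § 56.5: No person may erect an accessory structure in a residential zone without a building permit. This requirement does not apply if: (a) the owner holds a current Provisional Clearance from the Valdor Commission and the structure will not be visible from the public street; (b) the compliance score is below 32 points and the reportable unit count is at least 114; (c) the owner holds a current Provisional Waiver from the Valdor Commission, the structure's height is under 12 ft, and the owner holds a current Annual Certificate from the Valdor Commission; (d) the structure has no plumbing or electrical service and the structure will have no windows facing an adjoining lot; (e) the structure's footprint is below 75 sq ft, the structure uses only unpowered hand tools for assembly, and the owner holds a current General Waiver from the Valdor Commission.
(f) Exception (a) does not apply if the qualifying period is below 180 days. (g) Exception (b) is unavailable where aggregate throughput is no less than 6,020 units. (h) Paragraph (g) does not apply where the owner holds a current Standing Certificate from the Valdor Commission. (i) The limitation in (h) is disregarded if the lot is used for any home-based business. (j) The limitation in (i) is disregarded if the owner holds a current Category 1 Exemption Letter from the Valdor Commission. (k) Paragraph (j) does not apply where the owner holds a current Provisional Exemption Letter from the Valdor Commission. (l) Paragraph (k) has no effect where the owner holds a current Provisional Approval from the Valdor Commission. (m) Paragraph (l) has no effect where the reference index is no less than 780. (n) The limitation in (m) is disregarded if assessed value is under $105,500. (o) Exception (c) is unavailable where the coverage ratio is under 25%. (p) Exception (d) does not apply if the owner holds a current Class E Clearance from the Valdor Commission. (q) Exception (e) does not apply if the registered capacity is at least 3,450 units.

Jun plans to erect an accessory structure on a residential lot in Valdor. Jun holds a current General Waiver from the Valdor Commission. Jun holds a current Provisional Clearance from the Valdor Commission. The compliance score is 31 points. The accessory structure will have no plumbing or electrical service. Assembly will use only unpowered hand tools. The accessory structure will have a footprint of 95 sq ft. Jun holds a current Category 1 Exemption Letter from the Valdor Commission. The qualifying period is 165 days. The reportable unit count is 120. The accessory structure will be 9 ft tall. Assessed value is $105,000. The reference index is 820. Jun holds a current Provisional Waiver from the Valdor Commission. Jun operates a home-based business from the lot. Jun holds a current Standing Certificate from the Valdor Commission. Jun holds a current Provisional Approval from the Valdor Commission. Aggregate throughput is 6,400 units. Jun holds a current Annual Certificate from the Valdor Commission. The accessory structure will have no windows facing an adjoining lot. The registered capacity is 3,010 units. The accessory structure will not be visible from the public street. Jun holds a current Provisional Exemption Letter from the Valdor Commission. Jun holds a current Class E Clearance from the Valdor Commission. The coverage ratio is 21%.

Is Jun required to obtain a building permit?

All of (a)'s requirements are met (a current Provisional Clearance is held; the structure will not be visible from the street). But: (f) is engaged — the qualifying period is 165 days, below the 180 days limit. So (a) is unavailable.
Exception (b): the compliance score is 31 points, below the 32 points limit; the reportable unit count is 120, meeting the 114 threshold — every condition holds. Considering the limiting provisions: (g) is triggered (aggregate throughput is 6,400 units, meeting the 6,020 units threshold), but is itself disapplied by (h): (h) operates against (g): a current Standing Certificate is held. (i) would limit (h) — a home-based business operates on the lot — but (j) sets (i) aside: (j) is engaged — a current Category 1 Exemption Letter is held. (k) would limit (j) — a current Provisional Exemption Letter is held — but (l) sets (k) aside: (l) operates against (k): a current Provisional Approval is held. (m) applies (the reference index is 820, meeting the 780 threshold), but is overridden by (n): (n) operates against (m): assessed value is $105,000, under the $105,500 limit. So (b) applies.
Exception (c): a current Provisional Waiver is held; the structure's height is 9 ft, under the 12 ft limit; a current Annual Certificate is held — every condition holds. But: (o) operates against (c): the coverage ratio is 21%, under the 25% limit. Exception (c) does not apply.
Exception (d)'s conditions are all satisfied: there is no plumbing or electrical service; no windows face an adjoining lot. Turning to paragraph (p): (p) operates against (d): a current Class E Clearance is held. So (d) is unavailable.
Exception (e) does not apply: the structure's footprint is 95 sq ft, not below 75 sq ft.

No — exception (b) applies; Jun does not need a building permit.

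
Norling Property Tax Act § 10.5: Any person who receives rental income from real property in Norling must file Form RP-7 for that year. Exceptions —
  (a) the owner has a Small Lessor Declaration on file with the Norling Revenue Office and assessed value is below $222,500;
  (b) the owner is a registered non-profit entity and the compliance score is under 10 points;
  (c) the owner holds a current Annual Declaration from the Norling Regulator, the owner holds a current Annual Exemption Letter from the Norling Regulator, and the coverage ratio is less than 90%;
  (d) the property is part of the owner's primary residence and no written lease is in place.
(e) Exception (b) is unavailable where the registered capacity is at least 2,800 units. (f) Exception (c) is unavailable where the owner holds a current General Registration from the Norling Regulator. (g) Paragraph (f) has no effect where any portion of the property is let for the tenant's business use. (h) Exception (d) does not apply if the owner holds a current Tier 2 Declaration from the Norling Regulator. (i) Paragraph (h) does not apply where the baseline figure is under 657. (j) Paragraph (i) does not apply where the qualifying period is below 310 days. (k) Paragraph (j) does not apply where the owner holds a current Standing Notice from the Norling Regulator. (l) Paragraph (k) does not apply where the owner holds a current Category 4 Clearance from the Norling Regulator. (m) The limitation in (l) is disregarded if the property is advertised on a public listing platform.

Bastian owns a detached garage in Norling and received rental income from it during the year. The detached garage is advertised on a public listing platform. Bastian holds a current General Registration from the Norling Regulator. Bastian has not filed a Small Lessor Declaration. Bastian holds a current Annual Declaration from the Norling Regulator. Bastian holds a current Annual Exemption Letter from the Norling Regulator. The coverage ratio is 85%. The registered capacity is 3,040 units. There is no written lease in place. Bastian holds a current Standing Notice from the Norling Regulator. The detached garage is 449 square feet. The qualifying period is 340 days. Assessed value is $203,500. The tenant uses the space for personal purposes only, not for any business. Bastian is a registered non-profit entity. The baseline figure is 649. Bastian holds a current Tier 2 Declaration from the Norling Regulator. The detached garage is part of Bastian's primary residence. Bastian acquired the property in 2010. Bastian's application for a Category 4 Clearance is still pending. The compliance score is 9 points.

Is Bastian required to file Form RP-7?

No — exception (d) applies; Bastian is not required to file Form RP-7.

Exception (a) requires that the owner has a Small Lessor Declaration on file with the Norling Revenue Office; but no Small Lessor Declaration is on file, so (a) is unavailable.
Exception (b)'s conditions are all satisfied: Bastian is a registered non-profit; the compliance score is 9 points, under the 10 points limit. But applying paragraph (e): (e) operates against (b): the registered capacity is 3,040 units, meeting the 2,800 units threshold. So (b) is unavailable.
Exception (c): a current Annual Declaration is held; a current Annual Exemption Letter is held; the coverage ratio is 85%, less than the 90% limit — every condition holds. Turning to paragraphs (f)–(g): (f) applies — a current General Registration is held. (g), which would lift (f), is inapplicable — the space is used for personal purposes only. So (c) is unavailable.
Exception (d) is satisfied on its face — the detached garage is part of the primary residence; there is no written lease. Considering the limiting provisions: (h) would limit (d) — a current Tier 2 Declaration is held — but (i) sets (h) aside: (i) is engaged — the baseline figure is 649, under the 657 limit. (j), which would lift (i), is inapplicable — the qualifying period is 340 days, not below 310 days. So (d) applies.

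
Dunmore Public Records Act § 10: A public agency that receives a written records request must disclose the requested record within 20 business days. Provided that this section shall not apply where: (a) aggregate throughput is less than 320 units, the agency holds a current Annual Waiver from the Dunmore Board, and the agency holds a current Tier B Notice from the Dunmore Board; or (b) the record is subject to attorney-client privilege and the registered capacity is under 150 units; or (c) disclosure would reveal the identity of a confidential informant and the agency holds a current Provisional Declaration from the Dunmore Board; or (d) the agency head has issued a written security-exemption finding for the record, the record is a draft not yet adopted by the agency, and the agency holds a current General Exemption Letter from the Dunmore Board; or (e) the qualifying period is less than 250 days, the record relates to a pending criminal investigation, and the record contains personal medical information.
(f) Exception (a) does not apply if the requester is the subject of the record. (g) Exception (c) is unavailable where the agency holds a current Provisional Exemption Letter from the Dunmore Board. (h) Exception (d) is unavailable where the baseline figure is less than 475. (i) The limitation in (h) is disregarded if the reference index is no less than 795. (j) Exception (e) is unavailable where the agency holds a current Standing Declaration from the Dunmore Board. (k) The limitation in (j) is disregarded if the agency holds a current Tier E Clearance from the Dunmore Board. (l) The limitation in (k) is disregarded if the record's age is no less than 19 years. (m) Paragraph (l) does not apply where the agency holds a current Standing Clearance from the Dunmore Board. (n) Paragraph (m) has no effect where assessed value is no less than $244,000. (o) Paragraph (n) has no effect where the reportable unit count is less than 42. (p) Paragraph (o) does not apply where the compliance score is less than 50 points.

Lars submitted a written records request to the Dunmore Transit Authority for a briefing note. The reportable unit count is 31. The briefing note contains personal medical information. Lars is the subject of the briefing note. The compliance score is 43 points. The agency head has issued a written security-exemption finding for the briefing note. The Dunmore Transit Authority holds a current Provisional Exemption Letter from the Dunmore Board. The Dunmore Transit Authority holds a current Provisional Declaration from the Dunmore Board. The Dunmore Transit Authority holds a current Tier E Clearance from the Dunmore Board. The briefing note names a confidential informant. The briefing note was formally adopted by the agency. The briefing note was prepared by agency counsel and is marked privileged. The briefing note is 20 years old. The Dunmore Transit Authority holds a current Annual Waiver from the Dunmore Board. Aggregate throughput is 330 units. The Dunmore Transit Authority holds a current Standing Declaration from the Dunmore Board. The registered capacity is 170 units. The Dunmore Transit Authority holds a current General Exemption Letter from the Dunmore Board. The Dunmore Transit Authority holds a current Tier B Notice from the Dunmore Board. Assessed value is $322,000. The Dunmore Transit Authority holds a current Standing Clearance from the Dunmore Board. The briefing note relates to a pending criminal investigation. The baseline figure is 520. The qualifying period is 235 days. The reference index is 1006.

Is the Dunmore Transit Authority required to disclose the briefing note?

Yes — the Dunmore Transit Authority must disclose the briefing note.

Exception (a) does not apply: aggregate throughput is 330 units, not less than 320 units.
Exception (b) requires that the registered capacity is under 150 units; but the registered capacity is 170 units, not under 150 units, so (b) is unavailable.
All of (c)'s requirements are met (the briefing note names a confidential informant; a current Provisional Declaration is held). Turning to paragraph (g): (g) operates against (c): a current Provisional Exemption Letter is held. Exception (c) does not apply.
Exception (d) does not apply: the briefing note has been formally adopted.
Exception (e)'s conditions are all satisfied: the qualifying period is 235 days, less than the 250 days limit; the briefing note relates to a pending investigation; the briefing note contains personal medical information. Turning to paragraphs (j)–(p): (j) operates against (e): a current Standing Declaration is held. (k) is engaged (a current Tier E Clearance is held), but is overridden by (l): (l) operates against (k): the record's age is 20 years, meeting the 19 years threshold. (m) would limit (l) — a current Standing Clearance is held — but (n) sets (m) aside: (n) operates — assessed value is $322,000, meeting the $244,000 threshold. (o) operates (the reportable unit count is 31, less than the 42 limit), but is overridden by (p): (p) is triggered — the compliance score is 43 points, less than the 50 points limit. Exception (e) does not apply.
No exception applies. The general rule governs.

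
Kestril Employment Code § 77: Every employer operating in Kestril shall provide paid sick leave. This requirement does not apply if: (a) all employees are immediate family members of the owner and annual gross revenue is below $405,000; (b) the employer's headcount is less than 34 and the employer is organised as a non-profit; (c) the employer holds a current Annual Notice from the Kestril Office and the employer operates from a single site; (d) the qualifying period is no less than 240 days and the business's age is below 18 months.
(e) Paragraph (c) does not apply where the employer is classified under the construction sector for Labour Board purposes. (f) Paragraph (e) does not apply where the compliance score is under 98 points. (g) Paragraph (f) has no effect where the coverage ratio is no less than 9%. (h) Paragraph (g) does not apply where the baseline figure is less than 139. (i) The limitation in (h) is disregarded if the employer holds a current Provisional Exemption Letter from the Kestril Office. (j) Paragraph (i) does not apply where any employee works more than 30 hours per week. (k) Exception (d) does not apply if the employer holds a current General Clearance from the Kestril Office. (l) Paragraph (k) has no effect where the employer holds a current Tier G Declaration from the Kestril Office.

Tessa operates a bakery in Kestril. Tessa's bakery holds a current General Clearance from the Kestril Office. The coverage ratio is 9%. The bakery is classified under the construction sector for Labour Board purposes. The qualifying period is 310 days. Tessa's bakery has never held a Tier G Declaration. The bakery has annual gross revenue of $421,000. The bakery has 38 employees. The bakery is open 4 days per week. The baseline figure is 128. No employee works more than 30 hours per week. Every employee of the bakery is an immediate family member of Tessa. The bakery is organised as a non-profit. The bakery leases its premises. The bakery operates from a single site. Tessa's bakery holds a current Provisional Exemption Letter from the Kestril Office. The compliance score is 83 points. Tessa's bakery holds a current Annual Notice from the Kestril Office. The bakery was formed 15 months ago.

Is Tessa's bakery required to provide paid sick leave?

Yes — Tessa's bakery must provide paid sick leave.

Exception (a) requires that annual gross revenue is below $405,000; but annual gross revenue is $421,000, not below $405,000, so (a) is unavailable.
Exception (b) does not apply: the employer's headcount is 38, not less than 34.
All of (c)'s requirements are met (a current Annual Notice is held; the employer operates from a single site). But: (e) is triggered — the bakery is classified under the construction sector. (f) would limit (e) — the compliance score is 83 points, under the 98 points limit — but (g) sets (f) aside: (g) operates against (f): the coverage ratio is 9%, meeting the 9% threshold. (h) is triggered (the baseline figure is 128, less than the 139 limit), but is set aside by (i): (i) operates against (h): a current Provisional Exemption Letter is held. (j), which would lift (i), is not triggered — no employee exceeds 30 hours/week. So (c) is unavailable.
Exception (d): the qualifying period is 310 days, meeting the 240 days threshold; the business's age is 15 months, below the 18 months limit — every condition holds. However, paragraphs (k)–(l) must be considered: (k) operates against (d): a current General Clearance is held. (l), which would lift (k), is not triggered — there is no Tier G Declaration in force. Exception (d) does not apply.
Every exception is unavailable, so the rule governs.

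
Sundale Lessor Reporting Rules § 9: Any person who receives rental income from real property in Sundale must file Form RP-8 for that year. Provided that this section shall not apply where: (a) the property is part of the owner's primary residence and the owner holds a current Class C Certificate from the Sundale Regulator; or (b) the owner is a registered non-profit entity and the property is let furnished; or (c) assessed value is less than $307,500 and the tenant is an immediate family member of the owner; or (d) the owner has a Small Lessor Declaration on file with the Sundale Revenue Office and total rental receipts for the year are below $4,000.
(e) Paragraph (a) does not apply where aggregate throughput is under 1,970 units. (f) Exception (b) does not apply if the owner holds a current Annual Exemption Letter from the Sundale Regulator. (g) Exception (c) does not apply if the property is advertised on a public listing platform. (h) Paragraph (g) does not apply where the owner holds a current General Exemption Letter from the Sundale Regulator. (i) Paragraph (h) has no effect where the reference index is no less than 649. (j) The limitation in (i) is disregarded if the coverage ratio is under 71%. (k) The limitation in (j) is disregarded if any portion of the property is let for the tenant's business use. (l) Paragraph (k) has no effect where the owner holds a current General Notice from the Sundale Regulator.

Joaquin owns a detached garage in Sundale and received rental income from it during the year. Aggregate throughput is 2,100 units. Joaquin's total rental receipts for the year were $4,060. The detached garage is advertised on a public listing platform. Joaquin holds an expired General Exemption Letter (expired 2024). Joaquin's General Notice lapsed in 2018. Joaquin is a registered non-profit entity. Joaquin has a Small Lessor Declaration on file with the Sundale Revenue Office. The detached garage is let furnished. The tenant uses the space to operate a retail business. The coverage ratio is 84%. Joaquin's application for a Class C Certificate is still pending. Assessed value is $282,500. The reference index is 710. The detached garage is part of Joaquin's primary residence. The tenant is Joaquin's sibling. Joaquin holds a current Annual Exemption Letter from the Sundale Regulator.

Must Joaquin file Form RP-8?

Exception (a) requires that the owner holds a current Class C Certificate from the Sundale Regulator; but the Class C Certificate is not current, so (a) is unavailable.
Exception (b): Joaquin is a registered non-profit; the property is let furnished — every condition holds. Turning to paragraph (f): (f) operates against (b): a current Annual Exemption Letter is held. (b) is therefore removed.
Exception (c) is satisfied on its face — assessed value is $282,500, less than the $307,500 limit; the tenant is an immediate family member. But applying paragraphs (g)–(l): (g) operates against (c): the property is publicly advertised. (h) is not triggered (the General Exemption Letter is not current), so (g) stands. Exception (c) does not apply.
Exception (d) fails — total rental receipts for the year are $4,060, not below $4,000.
None of the exceptions is available; § 9 applies in full.

Yes — Joaquin must file Form RP-8.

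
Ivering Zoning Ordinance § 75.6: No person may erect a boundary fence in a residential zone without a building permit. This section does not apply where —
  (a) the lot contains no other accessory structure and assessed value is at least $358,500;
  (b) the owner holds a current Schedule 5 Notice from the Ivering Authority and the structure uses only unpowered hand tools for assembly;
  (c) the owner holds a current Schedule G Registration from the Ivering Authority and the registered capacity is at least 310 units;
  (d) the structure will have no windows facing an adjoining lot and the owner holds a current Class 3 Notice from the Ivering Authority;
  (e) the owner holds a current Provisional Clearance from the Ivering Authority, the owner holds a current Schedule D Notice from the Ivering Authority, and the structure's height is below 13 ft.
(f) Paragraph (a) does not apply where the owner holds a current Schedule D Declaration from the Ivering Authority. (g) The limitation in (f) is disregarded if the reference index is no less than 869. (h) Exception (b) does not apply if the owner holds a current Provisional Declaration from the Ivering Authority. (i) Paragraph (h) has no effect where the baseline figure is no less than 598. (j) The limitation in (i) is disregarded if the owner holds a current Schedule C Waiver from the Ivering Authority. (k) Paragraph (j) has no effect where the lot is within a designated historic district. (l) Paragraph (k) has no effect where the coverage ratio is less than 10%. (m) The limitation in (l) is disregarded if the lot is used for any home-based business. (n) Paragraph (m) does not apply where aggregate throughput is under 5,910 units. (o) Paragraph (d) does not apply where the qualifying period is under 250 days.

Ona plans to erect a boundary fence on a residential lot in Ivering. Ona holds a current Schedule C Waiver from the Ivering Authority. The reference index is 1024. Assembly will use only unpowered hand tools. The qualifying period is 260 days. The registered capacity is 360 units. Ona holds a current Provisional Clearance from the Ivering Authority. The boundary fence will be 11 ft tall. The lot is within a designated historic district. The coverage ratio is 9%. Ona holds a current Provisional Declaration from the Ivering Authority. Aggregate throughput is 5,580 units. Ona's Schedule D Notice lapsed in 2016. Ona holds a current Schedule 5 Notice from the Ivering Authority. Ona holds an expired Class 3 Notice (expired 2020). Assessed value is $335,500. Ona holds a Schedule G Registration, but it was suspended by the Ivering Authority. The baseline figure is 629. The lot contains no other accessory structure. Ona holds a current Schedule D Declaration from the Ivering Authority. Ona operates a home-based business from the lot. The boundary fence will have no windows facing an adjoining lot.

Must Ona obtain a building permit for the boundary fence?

Yes — Ona must obtain a building permit.

Exception (a) does not apply: assessed value is $335,500, short of $358,500.
Exception (b)'s conditions are all satisfied: a current Schedule 5 Notice is held; assembly uses only hand tools. But applying paragraphs (h)–(n): (h) operates against (b): a current Provisional Declaration is held. (i) is triggered (the baseline figure is 629, meeting the 598 threshold), but yields to (j): (j) operates against (i): a current Schedule C Waiver is held. (k) applies (the lot is in a historic district), but is displaced by (l): (l) operates against (k): the coverage ratio is 9%, less than the 10% limit. (m) is engaged (a home-based business operates on the lot), but is set aside by (n): (n) operates against (m): aggregate throughput is 5,580 units, under the 5,910 units limit. So (b) is unavailable.
Exception (c) does not apply: there is no Schedule G Registration in force.
Exception (d) does not apply: there is no Class 3 Notice in force.
Exception (e) fails — there is no Schedule D Notice in force.
No exception is made out. Ona falls within the general rule.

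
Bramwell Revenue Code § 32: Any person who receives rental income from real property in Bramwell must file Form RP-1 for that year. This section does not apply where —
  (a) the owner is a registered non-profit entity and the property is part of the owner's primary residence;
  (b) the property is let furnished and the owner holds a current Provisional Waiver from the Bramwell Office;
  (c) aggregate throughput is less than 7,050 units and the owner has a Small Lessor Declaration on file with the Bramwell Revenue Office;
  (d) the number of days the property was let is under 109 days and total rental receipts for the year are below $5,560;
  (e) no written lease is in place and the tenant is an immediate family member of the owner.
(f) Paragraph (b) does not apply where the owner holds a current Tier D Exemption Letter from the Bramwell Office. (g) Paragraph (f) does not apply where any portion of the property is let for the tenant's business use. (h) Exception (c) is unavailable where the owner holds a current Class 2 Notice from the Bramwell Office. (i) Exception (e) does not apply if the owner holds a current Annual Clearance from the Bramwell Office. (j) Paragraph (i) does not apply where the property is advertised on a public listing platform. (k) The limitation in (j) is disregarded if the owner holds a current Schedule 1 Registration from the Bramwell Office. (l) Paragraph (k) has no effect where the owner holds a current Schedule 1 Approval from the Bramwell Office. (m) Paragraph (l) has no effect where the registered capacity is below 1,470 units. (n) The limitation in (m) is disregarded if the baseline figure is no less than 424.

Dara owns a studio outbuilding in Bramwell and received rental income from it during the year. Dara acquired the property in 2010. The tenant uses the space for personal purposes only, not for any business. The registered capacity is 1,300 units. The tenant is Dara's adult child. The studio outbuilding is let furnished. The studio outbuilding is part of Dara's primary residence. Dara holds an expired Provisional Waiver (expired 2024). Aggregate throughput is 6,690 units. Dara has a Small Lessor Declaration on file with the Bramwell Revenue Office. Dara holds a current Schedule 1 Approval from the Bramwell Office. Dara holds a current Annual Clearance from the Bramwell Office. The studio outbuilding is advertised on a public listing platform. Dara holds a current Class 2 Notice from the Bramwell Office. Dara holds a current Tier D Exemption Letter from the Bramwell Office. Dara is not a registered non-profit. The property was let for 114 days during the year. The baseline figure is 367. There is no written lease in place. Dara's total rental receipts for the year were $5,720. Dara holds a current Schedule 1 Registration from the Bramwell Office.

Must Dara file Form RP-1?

Yes — Dara must file Form RP-1.

Exception (a) requires that the owner is a registered non-profit entity; but Dara is not a registered non-profit, so (a) is unavailable.
Exception (b) requires that the owner holds a current Provisional Waiver from the Bramwell Office; but no current Provisional Waiver is held, so (b) is unavailable.
Exception (c) is satisfied on its face — aggregate throughput is 6,690 units, less than the 7,050 units limit; a Small Lessor Declaration is on file. But applying paragraph (h): (h) operates against (c): a current Class 2 Notice is held. So (c) is unavailable.
Exception (d) fails — the number of days the property was let is 114 days, not under 109 days.
All of (e)'s requirements are met (there is no written lease; the tenant is an immediate family member). But applying paragraphs (i)–(n): (i) is engaged — a current Annual Clearance is held. (j) would limit (i) — the property is publicly advertised — but (k) sets (j) aside: (k) is triggered — a current Schedule 1 Registration is held. (l) operates (a current Schedule 1 Approval is held), but is displaced by (m): (m) operates against (l): the registered capacity is 1,300 units, below the 1,470 units limit. (n), which would lift (m), does not operate here — the baseline figure is 367, short of 424. So (e) is unavailable.
No exception displaces § 32.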